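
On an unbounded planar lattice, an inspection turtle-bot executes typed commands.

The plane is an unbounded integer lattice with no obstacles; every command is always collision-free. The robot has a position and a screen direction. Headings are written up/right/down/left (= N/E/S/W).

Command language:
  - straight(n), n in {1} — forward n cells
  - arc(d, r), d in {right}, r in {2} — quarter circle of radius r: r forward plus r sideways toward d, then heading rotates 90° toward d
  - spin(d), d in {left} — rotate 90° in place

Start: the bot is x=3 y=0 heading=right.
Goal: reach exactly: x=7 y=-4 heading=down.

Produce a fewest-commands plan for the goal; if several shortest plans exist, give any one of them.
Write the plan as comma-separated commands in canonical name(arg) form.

begin: x=3 y=0 heading=right
step 1 (arc(right, 2)): x=5 y=-2 heading=down
step 2 (spin(left)): x=5 y=-2 heading=right
step 3 (arc(right, 2)): x=7 y=-4 heading=down
no 2-step plan works, so 3 is optimal.

arc(right, 2), spin(left), arc(right, 2)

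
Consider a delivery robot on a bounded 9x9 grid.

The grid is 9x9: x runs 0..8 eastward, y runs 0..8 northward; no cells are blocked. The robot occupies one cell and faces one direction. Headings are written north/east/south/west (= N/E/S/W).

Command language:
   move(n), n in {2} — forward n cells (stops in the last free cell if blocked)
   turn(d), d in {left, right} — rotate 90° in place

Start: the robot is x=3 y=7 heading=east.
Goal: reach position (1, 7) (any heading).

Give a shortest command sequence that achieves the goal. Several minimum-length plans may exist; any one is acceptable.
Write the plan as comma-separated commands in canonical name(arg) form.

t0: x=3 y=7 heading=east
step 1 (turn(left)): x=3 y=7 heading=north
step 2 (turn(left)): x=3 y=7 heading=west
step 3 (move(2)): x=1 y=7 heading=west
nothing shorter than 3 reaches the goal.

turn(left), turn(left), move(2)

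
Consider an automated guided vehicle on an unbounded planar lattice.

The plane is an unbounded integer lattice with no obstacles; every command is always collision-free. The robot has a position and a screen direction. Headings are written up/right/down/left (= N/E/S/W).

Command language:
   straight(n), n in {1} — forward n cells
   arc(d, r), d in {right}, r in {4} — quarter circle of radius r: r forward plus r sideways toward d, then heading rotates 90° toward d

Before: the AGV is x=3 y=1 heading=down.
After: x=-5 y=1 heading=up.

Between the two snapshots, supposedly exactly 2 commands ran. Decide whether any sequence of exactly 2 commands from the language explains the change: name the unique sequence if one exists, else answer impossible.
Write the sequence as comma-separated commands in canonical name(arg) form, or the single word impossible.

key: position moved to (-5,1) AND the heading swung to N — translation plus rotation needed
begin: x=3 y=1 heading=down
1. arc(right, 4) → x=-1 y=-3 heading=left
2. arc(right, 4) → x=-5 y=1 heading=up
no other 2-command option fits: unique.

arc(right, 4), arc(right, 4)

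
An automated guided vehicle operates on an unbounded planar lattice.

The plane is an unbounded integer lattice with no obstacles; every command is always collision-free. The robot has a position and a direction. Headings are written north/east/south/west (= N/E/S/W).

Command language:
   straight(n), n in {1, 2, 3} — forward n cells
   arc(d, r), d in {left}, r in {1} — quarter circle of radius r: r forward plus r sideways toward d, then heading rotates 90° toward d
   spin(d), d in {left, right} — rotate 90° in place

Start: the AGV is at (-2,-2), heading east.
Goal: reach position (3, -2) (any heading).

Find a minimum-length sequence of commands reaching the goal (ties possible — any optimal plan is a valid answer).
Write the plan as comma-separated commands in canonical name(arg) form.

t0: at (-2,-2), heading east
1. straight(2) → at (0,-2), heading east
2. straight(3) → at (3,-2), heading east
minimal: 2 command(s), checked below 2.

straight(2), straight(3)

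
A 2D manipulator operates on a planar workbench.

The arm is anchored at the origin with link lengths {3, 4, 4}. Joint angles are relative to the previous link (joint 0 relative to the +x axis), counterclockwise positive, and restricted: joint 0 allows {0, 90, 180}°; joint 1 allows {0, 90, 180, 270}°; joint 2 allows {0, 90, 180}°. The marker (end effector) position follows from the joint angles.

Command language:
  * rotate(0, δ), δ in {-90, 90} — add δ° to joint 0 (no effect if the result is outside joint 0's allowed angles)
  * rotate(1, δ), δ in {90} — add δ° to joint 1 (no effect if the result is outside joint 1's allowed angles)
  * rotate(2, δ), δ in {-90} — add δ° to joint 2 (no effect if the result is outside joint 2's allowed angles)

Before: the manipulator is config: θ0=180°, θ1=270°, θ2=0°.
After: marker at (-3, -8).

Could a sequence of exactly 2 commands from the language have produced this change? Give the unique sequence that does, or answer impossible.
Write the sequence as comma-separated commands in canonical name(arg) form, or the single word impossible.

begin: config: θ0=180°, θ1=270°, θ2=0°
1. rotate(1, 90) → config: θ0=180°, θ1=0°, θ2=0°
2. rotate(1, 90) → config: θ0=180°, θ1=90°, θ2=0°
no rival 2-sequence matches.

rotate(1, 90), rotate(1, 90)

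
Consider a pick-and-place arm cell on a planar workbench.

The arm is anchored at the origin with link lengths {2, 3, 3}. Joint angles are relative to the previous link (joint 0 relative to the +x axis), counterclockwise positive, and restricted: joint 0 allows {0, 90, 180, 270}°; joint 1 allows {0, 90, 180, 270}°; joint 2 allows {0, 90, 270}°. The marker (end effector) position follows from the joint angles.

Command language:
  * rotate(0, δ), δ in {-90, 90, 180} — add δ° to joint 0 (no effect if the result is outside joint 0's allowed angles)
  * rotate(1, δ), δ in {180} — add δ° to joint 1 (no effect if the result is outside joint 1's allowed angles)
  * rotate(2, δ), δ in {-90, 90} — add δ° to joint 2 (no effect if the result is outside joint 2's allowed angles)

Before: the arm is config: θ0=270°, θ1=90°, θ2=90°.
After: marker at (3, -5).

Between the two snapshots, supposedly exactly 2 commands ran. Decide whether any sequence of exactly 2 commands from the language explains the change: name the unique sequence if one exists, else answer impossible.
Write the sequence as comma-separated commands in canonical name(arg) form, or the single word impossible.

t0: config: θ0=270°, θ1=90°, θ2=90°
step 1 (rotate(2, -90)): config: θ0=270°, θ1=90°, θ2=0°
step 2 (rotate(2, -90)): config: θ0=270°, θ1=90°, θ2=270°
uniquely the one of 36 2-step routes that fits.

rotate(2, -90), rotate(2, -90)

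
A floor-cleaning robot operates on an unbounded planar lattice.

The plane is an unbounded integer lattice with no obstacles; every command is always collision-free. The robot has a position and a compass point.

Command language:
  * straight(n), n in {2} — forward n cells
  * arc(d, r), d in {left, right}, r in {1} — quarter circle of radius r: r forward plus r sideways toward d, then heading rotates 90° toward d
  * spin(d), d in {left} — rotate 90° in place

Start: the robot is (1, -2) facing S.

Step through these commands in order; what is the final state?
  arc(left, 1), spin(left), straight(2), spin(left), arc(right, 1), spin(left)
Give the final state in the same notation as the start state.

(1, 0) facing W

from: (1, -2) facing S
t=1 arc(left, 1) ⇒ (2, -3) facing E
t=2 spin(left) ⇒ (2, -3) facing N
t=3 straight(2) ⇒ (2, -1) facing N
t=4 spin(left) ⇒ (2, -1) facing W
t=5 arc(right, 1) ⇒ (1, 0) facing N
t=6 spin(left) ⇒ (1, 0) facing W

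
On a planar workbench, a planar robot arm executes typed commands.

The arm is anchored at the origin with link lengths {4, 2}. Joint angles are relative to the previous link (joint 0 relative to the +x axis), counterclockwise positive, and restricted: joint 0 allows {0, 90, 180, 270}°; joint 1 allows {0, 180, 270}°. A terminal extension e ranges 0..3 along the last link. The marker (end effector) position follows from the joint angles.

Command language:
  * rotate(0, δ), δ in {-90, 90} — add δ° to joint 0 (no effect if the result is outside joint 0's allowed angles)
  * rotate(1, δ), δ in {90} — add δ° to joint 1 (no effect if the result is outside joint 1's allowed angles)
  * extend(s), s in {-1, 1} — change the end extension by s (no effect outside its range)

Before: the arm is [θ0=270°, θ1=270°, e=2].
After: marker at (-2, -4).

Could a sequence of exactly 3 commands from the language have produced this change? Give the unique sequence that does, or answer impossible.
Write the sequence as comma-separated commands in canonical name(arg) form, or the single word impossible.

start: [θ0=270°, θ1=270°, e=2]
step 1 (extend(-1)): [θ0=270°, θ1=270°, e=1]
step 2 (extend(-1)): [θ0=270°, θ1=270°, e=0]
step 3 (extend(-1)): [θ0=270°, θ1=270°, e=0]
no other 3-command option fits: unique.

extend(-1), extend(-1), extend(-1)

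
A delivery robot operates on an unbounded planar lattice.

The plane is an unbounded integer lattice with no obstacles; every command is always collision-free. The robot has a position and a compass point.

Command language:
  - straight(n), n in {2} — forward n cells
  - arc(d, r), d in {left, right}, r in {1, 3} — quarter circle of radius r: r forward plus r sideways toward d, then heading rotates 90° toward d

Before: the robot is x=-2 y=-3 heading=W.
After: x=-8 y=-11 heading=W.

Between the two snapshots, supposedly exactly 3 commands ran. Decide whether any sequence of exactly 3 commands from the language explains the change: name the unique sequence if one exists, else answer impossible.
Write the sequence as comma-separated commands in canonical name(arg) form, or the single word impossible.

arc(left, 3), straight(2), arc(right, 3)

key: heading stays W — rotations cancel among the 3 commands
initial: x=-2 y=-3 heading=W
[1] after arc(left, 3): x=-5 y=-6 heading=S
[2] after straight(2): x=-5 y=-8 heading=S
[3] after arc(right, 3): x=-8 y=-11 heading=W
all 125 alternatives checked — unique.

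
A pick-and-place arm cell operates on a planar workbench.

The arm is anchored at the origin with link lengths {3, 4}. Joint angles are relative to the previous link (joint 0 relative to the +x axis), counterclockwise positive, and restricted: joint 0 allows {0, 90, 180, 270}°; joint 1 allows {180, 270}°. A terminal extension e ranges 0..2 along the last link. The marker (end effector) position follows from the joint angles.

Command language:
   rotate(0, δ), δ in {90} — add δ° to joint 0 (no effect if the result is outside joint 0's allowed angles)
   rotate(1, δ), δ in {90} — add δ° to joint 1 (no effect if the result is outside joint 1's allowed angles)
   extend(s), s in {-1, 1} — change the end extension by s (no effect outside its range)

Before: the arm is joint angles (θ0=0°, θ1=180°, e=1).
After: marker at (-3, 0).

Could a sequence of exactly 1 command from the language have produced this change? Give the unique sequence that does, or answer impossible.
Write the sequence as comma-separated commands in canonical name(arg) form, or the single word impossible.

extend(1)

begin: joint angles (θ0=0°, θ1=180°, e=1)
[1] after extend(1): joint angles (θ0=0°, θ1=180°, e=2)
all 4 alternatives checked — unique.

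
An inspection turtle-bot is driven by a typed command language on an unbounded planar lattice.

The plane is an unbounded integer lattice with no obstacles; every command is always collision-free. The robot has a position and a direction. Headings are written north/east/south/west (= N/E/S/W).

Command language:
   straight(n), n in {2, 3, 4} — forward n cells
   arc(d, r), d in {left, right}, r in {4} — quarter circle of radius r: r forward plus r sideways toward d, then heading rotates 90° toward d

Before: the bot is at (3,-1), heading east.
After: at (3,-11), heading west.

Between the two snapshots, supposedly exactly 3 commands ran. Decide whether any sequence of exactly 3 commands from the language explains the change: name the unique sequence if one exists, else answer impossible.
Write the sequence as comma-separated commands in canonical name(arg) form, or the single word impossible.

arc(right, 4), straight(2), arc(right, 4)

key: cell and facing (now W) both changed — the 3 commands mix motion and turning
initial: at (3,-1), heading east
[1] after arc(right, 4): at (7,-5), heading south
[2] after straight(2): at (7,-7), heading south
[3] after arc(right, 4): at (3,-11), heading west
no other 3-command option fits: unique.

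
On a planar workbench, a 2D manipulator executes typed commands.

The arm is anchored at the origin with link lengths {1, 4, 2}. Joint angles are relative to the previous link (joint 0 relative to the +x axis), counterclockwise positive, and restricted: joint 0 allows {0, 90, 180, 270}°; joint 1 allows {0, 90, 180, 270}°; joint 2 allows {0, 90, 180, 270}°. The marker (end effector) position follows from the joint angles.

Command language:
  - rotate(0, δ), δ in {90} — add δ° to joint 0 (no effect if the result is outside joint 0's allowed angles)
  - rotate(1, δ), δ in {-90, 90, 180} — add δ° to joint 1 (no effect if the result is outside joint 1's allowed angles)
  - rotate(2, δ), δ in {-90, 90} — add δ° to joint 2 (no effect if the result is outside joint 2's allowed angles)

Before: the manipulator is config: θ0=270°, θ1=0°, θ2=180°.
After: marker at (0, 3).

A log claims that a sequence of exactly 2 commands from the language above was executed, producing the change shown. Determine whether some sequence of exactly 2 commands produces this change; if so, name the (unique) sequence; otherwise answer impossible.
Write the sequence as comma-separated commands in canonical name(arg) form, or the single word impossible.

rotate(0, 90), rotate(0, 90)

t0: config: θ0=270°, θ1=0°, θ2=180°
1. rotate(0, 90) → config: θ0=0°, θ1=0°, θ2=180°
2. rotate(0, 90) → config: θ0=90°, θ1=0°, θ2=180°
no other 2-command option fits: unique.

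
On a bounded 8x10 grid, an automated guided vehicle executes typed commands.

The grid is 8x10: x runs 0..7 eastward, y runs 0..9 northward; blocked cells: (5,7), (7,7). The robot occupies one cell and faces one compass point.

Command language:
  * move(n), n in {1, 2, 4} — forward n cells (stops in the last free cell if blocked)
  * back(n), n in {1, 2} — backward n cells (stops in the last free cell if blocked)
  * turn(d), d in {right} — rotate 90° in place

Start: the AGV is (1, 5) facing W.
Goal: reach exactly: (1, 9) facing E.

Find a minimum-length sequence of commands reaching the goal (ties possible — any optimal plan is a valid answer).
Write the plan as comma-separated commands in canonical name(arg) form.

turn(right), move(4), turn(right)

t0: (1, 5) facing W
t=1 turn(right) ⇒ (1, 5) facing N
t=2 move(4) ⇒ (1, 9) facing N
t=3 turn(right) ⇒ (1, 9) facing E
shorter routes all fall short; 3 is best.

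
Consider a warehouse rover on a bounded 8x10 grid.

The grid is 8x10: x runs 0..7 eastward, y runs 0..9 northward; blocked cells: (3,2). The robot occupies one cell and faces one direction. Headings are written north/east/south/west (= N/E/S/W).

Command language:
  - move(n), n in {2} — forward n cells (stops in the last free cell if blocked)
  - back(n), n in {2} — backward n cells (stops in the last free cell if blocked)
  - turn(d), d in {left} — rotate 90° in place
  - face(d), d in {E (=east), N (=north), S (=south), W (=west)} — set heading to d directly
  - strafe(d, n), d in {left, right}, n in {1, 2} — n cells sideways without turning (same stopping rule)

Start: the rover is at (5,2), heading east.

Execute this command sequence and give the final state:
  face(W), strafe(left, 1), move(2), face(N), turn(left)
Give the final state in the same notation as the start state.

at (3,1), heading west

from: at (5,2), heading east
t=1 face(W) ⇒ at (5,2), heading west
t=2 strafe(left, 1) ⇒ at (5,1), heading west
t=3 move(2) ⇒ at (3,1), heading west
t=4 face(N) ⇒ at (3,1), heading north
t=5 turn(left) ⇒ at (3,1), heading west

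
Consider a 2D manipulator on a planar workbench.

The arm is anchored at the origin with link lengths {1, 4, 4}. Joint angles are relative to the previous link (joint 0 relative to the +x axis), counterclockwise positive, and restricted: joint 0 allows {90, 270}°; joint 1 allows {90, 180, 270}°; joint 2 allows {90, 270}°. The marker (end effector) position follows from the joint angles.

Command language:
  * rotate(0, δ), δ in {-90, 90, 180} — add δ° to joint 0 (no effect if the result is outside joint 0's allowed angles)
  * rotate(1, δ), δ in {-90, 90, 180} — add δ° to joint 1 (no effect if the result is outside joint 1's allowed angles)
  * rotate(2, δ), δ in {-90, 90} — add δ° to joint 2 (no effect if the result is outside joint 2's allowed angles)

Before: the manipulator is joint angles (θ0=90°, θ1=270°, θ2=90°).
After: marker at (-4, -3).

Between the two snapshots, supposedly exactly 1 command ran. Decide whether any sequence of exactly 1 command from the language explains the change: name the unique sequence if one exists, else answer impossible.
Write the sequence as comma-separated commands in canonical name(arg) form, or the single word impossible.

begin: joint angles (θ0=90°, θ1=270°, θ2=90°)
step 1 (rotate(1, 180)): joint angles (θ0=90°, θ1=90°, θ2=90°)
all 8 alternatives checked — unique.

rotate(1, 180)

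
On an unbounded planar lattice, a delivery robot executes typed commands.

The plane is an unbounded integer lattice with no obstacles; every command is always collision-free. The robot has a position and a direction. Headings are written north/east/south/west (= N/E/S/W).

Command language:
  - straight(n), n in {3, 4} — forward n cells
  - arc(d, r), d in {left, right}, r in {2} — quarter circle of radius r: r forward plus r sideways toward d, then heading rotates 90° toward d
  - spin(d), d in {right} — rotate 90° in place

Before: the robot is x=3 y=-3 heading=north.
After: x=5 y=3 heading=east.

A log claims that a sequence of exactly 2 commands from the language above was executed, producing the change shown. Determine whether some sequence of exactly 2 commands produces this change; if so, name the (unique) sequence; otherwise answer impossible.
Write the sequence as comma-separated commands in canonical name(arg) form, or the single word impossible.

straight(4), arc(right, 2)

key: position moved to (5,3) AND the heading swung to E — translation plus rotation needed
from: x=3 y=-3 heading=north
[1] after straight(4): x=3 y=1 heading=north
[2] after arc(right, 2): x=5 y=3 heading=east
no other 2-command option fits: unique.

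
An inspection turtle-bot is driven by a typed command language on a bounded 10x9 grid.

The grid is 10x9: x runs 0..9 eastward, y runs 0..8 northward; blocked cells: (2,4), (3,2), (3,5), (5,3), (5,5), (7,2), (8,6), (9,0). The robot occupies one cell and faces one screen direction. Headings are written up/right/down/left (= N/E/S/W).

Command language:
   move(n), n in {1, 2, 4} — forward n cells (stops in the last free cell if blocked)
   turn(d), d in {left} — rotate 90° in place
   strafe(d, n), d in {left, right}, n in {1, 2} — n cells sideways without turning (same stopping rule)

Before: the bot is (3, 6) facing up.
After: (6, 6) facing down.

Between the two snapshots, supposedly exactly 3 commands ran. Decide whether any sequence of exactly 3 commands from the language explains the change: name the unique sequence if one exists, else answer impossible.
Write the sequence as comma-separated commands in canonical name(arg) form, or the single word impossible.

no 3-step route produces this change.

impossible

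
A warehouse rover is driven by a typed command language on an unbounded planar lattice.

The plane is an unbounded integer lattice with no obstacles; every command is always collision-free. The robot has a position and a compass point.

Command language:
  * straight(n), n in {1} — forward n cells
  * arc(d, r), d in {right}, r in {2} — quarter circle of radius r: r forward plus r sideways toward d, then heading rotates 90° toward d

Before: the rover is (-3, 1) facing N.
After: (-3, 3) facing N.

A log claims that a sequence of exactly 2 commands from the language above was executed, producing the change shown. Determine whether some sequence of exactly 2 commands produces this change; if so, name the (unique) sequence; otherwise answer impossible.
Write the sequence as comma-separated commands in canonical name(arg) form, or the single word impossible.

straight(1), straight(1)

key: heading stays N — no command in the sequence turns
t0: (-3, 1) facing N
step 1 (straight(1)): (-3, 2) facing N
step 2 (straight(1)): (-3, 3) facing N
no rival 2-sequence matches.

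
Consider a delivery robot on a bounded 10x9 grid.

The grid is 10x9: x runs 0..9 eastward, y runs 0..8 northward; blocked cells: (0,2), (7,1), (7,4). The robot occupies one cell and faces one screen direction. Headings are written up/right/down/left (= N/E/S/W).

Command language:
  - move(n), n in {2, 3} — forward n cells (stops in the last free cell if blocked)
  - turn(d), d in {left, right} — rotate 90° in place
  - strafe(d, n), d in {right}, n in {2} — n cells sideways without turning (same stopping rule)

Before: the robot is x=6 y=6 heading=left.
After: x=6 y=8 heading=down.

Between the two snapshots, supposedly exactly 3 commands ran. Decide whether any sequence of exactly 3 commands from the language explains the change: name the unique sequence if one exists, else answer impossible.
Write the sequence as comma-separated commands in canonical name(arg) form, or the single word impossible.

key: order matters: swapping strafe(right, 2) and turn(left) lands elsewhere
t0: x=6 y=6 heading=left
step 1 (strafe(right, 2)): x=6 y=8 heading=left
step 2 (strafe(right, 2)): x=6 y=8 heading=left
step 3 (turn(left)): x=6 y=8 heading=down
all 125 alternatives checked — unique.

strafe(right, 2), strafe(right, 2), turn(left)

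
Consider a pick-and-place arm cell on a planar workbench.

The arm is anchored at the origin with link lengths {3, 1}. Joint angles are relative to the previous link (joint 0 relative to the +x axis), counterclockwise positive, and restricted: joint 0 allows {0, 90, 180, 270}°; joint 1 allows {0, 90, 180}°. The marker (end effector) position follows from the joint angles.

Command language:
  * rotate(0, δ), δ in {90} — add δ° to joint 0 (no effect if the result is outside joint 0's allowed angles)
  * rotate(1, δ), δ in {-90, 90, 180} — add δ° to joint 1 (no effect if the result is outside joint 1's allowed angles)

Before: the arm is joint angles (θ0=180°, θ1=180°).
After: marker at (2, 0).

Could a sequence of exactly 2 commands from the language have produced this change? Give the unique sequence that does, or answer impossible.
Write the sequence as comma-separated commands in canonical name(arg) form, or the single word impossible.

from: joint angles (θ0=180°, θ1=180°)
step 1 (rotate(0, 90)): joint angles (θ0=270°, θ1=180°)
step 2 (rotate(0, 90)): joint angles (θ0=0°, θ1=180°)
uniquely the one of 16 2-step routes that fits.

rotate(0, 90), rotate(0, 90)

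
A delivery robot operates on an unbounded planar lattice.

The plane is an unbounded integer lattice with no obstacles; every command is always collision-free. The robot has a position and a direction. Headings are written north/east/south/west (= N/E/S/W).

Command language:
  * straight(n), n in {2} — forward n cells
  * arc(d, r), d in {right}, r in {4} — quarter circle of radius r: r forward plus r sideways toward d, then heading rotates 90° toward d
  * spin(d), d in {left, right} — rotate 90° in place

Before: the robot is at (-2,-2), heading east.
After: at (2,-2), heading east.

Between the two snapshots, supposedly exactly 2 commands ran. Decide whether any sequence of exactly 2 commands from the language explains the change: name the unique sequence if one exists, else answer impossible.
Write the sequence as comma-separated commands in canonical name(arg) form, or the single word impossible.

straight(2), straight(2)

key: heading stays E — no command in the sequence turns
begin: at (-2,-2), heading east
1. straight(2) → at (0,-2), heading east
2. straight(2) → at (2,-2), heading east
all 16 alternatives checked — unique.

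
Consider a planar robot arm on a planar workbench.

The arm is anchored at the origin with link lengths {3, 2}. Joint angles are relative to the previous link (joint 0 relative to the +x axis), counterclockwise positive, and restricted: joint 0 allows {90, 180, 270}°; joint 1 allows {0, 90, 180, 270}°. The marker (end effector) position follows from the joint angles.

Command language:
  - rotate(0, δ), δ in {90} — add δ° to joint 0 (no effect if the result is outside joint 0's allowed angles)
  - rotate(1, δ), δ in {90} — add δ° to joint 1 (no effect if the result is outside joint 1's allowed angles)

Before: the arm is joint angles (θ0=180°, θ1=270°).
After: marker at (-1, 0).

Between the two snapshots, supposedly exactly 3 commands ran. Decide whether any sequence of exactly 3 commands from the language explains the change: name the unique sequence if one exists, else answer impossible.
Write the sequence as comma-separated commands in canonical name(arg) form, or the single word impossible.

t0: joint angles (θ0=180°, θ1=270°)
step 1 (rotate(1, 90)): joint angles (θ0=180°, θ1=0°)
step 2 (rotate(1, 90)): joint angles (θ0=180°, θ1=90°)
step 3 (rotate(1, 90)): joint angles (θ0=180°, θ1=180°)
all 8 alternatives checked — unique.

rotate(1, 90), rotate(1, 90), rotate(1, 90)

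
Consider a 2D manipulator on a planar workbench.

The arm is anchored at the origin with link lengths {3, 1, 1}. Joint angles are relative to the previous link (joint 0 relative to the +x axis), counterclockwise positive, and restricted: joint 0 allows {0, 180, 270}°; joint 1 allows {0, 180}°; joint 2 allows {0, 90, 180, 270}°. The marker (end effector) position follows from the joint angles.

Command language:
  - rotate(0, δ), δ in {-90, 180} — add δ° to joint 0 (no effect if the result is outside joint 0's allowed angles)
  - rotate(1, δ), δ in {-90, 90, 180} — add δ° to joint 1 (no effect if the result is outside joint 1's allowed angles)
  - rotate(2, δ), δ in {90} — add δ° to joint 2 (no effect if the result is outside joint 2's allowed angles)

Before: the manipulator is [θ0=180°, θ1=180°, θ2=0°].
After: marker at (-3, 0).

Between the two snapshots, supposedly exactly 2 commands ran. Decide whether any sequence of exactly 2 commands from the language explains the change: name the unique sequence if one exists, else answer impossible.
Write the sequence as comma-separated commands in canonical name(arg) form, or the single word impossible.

rotate(2, 90), rotate(2, 90)

from: [θ0=180°, θ1=180°, θ2=0°]
t=1 rotate(2, 90) ⇒ [θ0=180°, θ1=180°, θ2=90°]
t=2 rotate(2, 90) ⇒ [θ0=180°, θ1=180°, θ2=180°]
uniquely the one of 36 2-step routes that fits.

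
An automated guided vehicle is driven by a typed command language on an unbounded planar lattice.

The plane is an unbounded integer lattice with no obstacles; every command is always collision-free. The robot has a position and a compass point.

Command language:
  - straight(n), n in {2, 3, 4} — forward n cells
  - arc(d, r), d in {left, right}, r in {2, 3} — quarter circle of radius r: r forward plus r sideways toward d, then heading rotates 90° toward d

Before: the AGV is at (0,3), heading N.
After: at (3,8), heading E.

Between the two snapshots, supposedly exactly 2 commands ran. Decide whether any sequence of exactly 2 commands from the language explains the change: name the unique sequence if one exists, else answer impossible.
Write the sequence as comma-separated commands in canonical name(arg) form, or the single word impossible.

key: order matters: swapping straight(2) and arc(right, 3) lands elsewhere
t0: at (0,3), heading N
step 1 (straight(2)): at (0,5), heading N
step 2 (arc(right, 3)): at (3,8), heading E
uniquely the one of 49 2-step routes that fits.

straight(2), arc(right, 3)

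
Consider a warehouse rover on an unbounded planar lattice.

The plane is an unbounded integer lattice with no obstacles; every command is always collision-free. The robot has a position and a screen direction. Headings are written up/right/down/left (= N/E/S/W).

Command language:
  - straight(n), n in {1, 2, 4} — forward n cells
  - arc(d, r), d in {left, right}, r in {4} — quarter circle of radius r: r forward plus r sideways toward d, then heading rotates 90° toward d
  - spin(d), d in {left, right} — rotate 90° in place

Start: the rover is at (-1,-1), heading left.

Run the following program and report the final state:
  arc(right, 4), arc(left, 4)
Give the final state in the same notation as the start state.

at (-9,7), heading left

begin: at (-1,-1), heading left
t=1 arc(right, 4) ⇒ at (-5,3), heading up
t=2 arc(left, 4) ⇒ at (-9,7), heading left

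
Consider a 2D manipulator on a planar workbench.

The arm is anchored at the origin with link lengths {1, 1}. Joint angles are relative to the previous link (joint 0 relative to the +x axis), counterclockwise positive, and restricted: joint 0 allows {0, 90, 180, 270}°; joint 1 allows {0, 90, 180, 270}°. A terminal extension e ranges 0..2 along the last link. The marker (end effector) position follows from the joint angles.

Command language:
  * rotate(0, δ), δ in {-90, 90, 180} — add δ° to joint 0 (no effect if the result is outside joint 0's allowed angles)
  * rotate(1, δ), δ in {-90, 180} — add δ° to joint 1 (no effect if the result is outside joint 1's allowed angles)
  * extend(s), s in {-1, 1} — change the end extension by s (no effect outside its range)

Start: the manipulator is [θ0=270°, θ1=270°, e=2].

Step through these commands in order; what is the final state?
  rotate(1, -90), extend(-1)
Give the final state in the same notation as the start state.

[θ0=270°, θ1=180°, e=1]

t0: [θ0=270°, θ1=270°, e=2]
[1] after rotate(1, -90): [θ0=270°, θ1=180°, e=2]
[2] after extend(-1): [θ0=270°, θ1=180°, e=1]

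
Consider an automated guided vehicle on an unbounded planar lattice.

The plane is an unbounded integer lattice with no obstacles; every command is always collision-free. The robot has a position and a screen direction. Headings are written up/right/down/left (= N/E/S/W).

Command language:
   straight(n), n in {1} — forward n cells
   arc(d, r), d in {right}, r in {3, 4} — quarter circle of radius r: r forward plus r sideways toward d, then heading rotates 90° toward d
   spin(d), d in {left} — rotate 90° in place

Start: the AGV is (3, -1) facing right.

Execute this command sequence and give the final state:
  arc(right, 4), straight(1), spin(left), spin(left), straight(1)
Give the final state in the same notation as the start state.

(7, -5) facing up

initial: (3, -1) facing right
step 1 (arc(right, 4)): (7, -5) facing down
step 2 (straight(1)): (7, -6) facing down
step 3 (spin(left)): (7, -6) facing right
step 4 (spin(left)): (7, -6) facing up
step 5 (straight(1)): (7, -5) facing up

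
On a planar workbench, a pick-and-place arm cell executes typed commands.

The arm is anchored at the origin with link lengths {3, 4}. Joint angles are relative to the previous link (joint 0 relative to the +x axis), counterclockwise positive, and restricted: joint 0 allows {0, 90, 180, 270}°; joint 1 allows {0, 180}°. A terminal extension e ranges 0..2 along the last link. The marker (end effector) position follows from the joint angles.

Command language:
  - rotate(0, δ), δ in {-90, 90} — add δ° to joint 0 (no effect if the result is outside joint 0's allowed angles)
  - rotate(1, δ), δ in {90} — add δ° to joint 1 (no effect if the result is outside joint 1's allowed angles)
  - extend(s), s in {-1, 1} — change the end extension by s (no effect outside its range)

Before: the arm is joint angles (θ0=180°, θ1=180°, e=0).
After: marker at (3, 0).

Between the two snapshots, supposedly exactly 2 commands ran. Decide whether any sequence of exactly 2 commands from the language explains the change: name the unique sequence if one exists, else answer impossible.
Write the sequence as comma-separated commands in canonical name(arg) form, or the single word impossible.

extend(1), extend(1)

t0: joint angles (θ0=180°, θ1=180°, e=0)
[1] after extend(1): joint angles (θ0=180°, θ1=180°, e=1)
[2] after extend(1): joint angles (θ0=180°, θ1=180°, e=2)
no other 2-command option fits: unique.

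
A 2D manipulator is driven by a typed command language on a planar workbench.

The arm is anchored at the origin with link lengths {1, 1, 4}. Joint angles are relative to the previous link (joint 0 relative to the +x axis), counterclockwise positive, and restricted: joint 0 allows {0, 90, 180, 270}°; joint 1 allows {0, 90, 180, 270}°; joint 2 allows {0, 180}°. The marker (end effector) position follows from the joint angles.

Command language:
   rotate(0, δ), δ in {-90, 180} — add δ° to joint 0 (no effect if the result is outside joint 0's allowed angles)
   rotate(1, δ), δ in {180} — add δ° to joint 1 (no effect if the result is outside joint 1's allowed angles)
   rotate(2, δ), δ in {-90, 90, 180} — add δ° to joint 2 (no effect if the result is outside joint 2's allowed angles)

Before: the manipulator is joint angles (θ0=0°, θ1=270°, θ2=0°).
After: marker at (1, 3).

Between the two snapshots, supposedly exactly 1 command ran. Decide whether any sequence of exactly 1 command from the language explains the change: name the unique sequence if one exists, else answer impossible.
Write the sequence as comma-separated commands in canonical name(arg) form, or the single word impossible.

initial: joint angles (θ0=0°, θ1=270°, θ2=0°)
1. rotate(2, 180) → joint angles (θ0=0°, θ1=270°, θ2=180°)
no other 1-command option fits: unique.

rotate(2, 180)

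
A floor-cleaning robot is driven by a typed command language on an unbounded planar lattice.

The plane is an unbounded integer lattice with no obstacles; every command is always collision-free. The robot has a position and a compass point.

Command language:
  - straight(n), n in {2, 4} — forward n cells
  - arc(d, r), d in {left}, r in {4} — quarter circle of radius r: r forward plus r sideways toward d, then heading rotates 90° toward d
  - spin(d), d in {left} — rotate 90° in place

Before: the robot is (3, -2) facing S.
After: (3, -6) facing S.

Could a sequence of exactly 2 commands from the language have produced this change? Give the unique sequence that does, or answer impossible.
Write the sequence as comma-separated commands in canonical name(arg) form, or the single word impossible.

straight(2), straight(2)

key: heading stays S — no command in the sequence turns
from: (3, -2) facing S
1. straight(2) → (3, -4) facing S
2. straight(2) → (3, -6) facing S
no other 2-command option fits: unique.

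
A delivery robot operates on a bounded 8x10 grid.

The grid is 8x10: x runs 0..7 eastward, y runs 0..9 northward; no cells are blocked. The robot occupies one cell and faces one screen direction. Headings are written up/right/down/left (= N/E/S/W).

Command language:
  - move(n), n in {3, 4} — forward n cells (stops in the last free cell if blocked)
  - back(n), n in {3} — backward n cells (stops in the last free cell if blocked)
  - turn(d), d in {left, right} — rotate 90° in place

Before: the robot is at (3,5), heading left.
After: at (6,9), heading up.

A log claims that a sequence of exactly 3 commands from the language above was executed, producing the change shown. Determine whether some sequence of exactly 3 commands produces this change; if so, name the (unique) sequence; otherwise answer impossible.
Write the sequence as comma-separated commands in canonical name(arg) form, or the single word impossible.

back(3), turn(right), move(4)

key: running move(4) before back(3) would end elsewhere — order is forced
t0: at (3,5), heading left
t=1 back(3) ⇒ at (6,5), heading left
t=2 turn(right) ⇒ at (6,5), heading up
t=3 move(4) ⇒ at (6,9), heading up
no rival 3-sequence matches.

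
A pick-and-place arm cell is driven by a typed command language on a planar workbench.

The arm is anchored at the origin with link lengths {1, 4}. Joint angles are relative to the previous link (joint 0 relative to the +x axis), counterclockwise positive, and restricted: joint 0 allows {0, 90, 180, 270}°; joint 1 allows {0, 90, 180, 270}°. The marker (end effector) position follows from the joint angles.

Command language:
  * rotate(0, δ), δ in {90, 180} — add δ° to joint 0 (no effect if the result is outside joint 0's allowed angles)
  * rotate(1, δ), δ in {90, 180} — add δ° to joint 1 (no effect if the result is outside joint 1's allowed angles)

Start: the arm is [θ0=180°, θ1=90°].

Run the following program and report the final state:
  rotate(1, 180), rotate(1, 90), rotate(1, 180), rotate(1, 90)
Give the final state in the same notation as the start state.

from: [θ0=180°, θ1=90°]
1. rotate(1, 180) → [θ0=180°, θ1=270°]
2. rotate(1, 90) → [θ0=180°, θ1=0°]
3. rotate(1, 180) → [θ0=180°, θ1=180°]
4. rotate(1, 90) → [θ0=180°, θ1=270°]

[θ0=180°, θ1=270°]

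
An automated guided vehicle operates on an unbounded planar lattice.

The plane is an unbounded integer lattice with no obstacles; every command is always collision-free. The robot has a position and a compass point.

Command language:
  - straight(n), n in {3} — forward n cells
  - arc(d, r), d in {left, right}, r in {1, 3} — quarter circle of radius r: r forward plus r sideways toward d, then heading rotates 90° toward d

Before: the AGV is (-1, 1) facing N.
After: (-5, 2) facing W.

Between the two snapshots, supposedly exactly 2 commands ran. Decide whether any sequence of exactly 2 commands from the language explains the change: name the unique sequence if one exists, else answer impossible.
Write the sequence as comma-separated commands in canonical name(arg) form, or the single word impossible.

arc(left, 1), straight(3)

key: cell and facing (now W) both changed — the 2 commands mix motion and turning
from: (-1, 1) facing N
[1] after arc(left, 1): (-2, 2) facing W
[2] after straight(3): (-5, 2) facing W
no other 2-command option fits: unique.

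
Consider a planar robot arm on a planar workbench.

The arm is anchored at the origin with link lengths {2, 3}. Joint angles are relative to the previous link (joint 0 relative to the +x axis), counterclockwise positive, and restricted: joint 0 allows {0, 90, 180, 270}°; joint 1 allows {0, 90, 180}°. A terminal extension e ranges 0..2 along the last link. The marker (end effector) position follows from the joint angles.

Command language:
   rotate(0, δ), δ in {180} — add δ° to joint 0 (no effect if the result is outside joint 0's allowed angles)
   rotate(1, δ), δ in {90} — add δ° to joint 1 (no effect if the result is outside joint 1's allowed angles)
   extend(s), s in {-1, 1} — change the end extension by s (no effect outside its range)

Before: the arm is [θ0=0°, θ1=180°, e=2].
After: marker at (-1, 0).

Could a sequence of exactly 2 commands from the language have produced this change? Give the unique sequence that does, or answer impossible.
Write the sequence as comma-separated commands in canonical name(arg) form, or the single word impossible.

extend(-1), extend(-1)

t0: [θ0=0°, θ1=180°, e=2]
step 1 (extend(-1)): [θ0=0°, θ1=180°, e=1]
step 2 (extend(-1)): [θ0=0°, θ1=180°, e=0]
uniquely the one of 16 2-step routes that fits.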